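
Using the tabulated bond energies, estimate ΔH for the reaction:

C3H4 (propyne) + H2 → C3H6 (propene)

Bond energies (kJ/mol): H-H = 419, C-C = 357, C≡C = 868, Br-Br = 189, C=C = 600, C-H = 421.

Bonds broken (reactants):
  C≡C: 1 × 868 = 868
  C-C: 1 × 357 = 357
  C-H: 4 × 421 = 1684
  H-H: 1 × 419 = 419
  Σ(broken) = 3328 kJ
Bonds formed (products):
  C-C: 1 × 357 = 357
  C-H: 6 × 421 = 2526
  C=C: 1 × 600 = 600
  Σ(formed) = 3483 kJ
ΔH = Σ(broken) − Σ(formed) = 3328 − 3483 = −155 kJ

ΔH ≈ −155 kJ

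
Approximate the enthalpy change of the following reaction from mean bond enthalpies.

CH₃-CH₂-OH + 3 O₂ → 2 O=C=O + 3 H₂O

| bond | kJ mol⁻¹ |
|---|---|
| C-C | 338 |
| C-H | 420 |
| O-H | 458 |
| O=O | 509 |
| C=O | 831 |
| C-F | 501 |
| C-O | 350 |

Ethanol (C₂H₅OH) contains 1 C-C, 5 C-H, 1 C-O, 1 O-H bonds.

Bonds broken (reactants):
  C-C: 1 × 338 = 338
  C-H: 5 × 420 = 2100
  C-O: 1 × 350 = 350
  O-H: 1 × 458 = 458
  O=O: 3 × 509 = 1527
  Σ(broken) = 4773 kJ
Bonds formed (products):
  C=O: 4 × 831 = 3324
  O-H: 6 × 458 = 2748
  Σ(formed) = 6072 kJ
ΔH = Σ(broken) − Σ(formed) = 4773 − 6072 = −1299 kJ

ΔH ≈ −1299 kJ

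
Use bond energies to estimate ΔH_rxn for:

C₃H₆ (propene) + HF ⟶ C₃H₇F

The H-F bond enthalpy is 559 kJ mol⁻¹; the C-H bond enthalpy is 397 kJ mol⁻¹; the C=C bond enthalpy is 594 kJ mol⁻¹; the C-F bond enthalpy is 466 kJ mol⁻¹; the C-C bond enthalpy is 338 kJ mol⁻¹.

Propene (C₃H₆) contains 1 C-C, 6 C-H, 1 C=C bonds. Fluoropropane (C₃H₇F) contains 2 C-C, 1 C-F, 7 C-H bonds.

ΔH ≈ −48 kJ

Bonds broken (reactants):
  C-C: 1 × 338 = 338
  C-H: 6 × 397 = 2382
  C=C: 1 × 594 = 594
  H-F: 1 × 559 = 559
  Σ(broken) = 3873 kJ
Bonds formed (products):
  C-C: 2 × 338 = 676
  C-F: 1 × 466 = 466
  C-H: 7 × 397 = 2779
  Σ(formed) = 3921 kJ
ΔH = Σ(broken) − Σ(formed) = 3873 − 3921 = −48 kJ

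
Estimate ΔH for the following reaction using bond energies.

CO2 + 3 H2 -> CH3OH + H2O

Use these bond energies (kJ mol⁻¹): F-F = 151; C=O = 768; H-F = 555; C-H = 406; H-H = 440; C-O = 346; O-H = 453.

Bonds broken (reactants):
  C=O: 2 × 768 = 1536
  H-H: 3 × 440 = 1320
  Σ(broken) = 2856 kJ
Bonds formed (products):
  C-H: 3 × 406 = 1218
  C-O: 1 × 346 = 346
  O-H: 3 × 453 = 1359
  Σ(formed) = 2923 kJ
ΔH = Σ(broken) − Σ(formed) = 2856 − 2923 = −67 kJ

ΔH ≈ −67 kJ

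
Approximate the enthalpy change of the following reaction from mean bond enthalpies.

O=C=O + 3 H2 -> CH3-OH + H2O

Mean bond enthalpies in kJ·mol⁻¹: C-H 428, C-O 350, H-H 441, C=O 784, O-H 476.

Bonds broken (reactants):
  C=O: 2 × 784 = 1568
  H-H: 3 × 441 = 1323
  Σ(broken) = 2891 kJ
Bonds formed (products):
  C-H: 3 × 428 = 1284
  C-O: 1 × 350 = 350
  O-H: 3 × 476 = 1428
  Σ(formed) = 3062 kJ
ΔH = Σ(broken) − Σ(formed) = 2891 − 3062 = −171 kJ

ΔH ≈ −171 kJ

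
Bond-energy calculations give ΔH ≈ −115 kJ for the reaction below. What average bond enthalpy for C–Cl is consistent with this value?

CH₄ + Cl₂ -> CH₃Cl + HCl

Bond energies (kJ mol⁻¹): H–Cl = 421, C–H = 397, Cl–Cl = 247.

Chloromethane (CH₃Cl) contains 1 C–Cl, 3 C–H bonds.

Let D be the C–Cl bond energy.
Σ(broken) = 4×397 + 1×247 = 1835
Σ(formed) = 1×D + 3×397 + 1×421 = 1612 + D
ΔH = Σ(broken) − Σ(formed) = (1835) − (1612 + D) = +223 − D
Setting this equal to −115 kJ gives D = 338 kJ/mol.

D(C–Cl) ≈ 338 kJ/mol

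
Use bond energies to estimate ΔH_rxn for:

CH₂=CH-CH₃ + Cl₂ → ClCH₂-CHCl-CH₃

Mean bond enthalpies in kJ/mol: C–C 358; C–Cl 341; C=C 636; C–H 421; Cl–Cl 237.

Bonds broken (reactants):
  C–C: 1 × 358 = 358
  C–H: 6 × 421 = 2526
  C=C: 1 × 636 = 636
  Cl–Cl: 1 × 237 = 237
  Σ(broken) = 3757 kJ
Bonds formed (products):
  C–C: 2 × 358 = 716
  C–Cl: 2 × 341 = 682
  C–H: 6 × 421 = 2526
  Σ(formed) = 3924 kJ
ΔH = Σ(broken) − Σ(formed) = 3757 − 3924 = −167 kJ

ΔH ≈ −167 kJ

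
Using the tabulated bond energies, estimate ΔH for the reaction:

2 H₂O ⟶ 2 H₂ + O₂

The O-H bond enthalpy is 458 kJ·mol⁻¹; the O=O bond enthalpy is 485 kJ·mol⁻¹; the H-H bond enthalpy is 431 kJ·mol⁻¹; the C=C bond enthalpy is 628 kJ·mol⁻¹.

ΔH ≈ +485 kJ

Bonds broken (reactants):
  O-H: 4 × 458 = 1832
  Σ(broken) = 1832 kJ
Bonds formed (products):
  H-H: 2 × 431 = 862
  O=O: 1 × 485 = 485
  Σ(formed) = 1347 kJ
ΔH = Σ(broken) − Σ(formed) = 1832 − 1347 = +485 kJ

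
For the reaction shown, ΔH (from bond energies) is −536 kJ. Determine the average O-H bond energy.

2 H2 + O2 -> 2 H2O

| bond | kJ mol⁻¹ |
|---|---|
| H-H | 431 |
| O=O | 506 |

Let D be the O-H bond energy.
Σ(broken) = 2×431 + 1×506 = 1368
Σ(formed) = 4×D = 4D
ΔH = Σ(broken) − Σ(formed) = (1368) − (4D) = +1368 − 4D
Setting this equal to −536 kJ gives 4D = 1904, so D = 476 kJ/mol.

D(O-H) ≈ 476 kJ/mol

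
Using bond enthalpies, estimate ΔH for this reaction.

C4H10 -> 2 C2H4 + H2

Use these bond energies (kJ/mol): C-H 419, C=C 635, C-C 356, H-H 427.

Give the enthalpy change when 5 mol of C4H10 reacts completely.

ΔH = +1045 kJ

Bonds broken (reactants):
  C-C: 3 × 356 = 1068
  C-H: 10 × 419 = 4190
  Σ(broken) = 5258 kJ
Bonds formed (products):
  C-H: 8 × 419 = 3352
  C=C: 2 × 635 = 1270
  H-H: 1 × 427 = 427
  Σ(formed) = 5049 kJ
ΔH = Σ(broken) − Σ(formed) = 5258 − 5049 = +209 kJ
For 5× the reaction as written: 5 × (+209) = +1045 kJ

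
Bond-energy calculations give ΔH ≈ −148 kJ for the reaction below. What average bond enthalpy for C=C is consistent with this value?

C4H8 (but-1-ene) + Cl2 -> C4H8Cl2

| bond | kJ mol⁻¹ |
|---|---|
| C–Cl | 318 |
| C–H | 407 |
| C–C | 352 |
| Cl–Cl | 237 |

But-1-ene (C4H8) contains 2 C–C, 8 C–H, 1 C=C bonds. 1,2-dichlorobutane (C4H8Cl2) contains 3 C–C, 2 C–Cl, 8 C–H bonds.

D(C=C) ≈ 603 kJ/mol

Let D be the C=C bond energy.
Σ(broken) = 2×352 + 8×407 + 1×D + 1×237 = 4197 + D
Σ(formed) = 3×352 + 2×318 + 8×407 = 4948
ΔH = Σ(broken) − Σ(formed) = (4197 + D) − (4948) = −751 + D
Setting this equal to −148 kJ gives D = 603 kJ/mol.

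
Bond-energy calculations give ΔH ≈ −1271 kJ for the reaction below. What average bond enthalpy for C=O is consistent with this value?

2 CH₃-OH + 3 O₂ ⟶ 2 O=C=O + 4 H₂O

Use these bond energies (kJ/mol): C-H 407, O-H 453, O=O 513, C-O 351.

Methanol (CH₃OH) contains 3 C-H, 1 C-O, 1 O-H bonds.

Let D be the C=O bond energy.
Σ(broken) = 6×407 + 2×351 + 2×453 + 3×513 = 5589
Σ(formed) = 4×D + 8×453 = 3624 + 4D
ΔH = Σ(broken) − Σ(formed) = (5589) − (3624 + 4D) = +1965 − 4D
Setting this equal to −1271 kJ gives 4D = 3236, so D = 809 kJ/mol.

D(C=O) ≈ 809 kJ/mol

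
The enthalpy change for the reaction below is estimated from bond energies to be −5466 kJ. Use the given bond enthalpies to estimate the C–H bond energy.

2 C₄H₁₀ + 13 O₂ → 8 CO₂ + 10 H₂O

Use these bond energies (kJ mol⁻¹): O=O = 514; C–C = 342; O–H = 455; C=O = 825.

Let D be the C–H bond energy.
Σ(broken) = 6×342 + 20×D + 13×514 = 8734 + 20D
Σ(formed) = 16×825 + 20×455 = 22300
ΔH = Σ(broken) − Σ(formed) = (8734 + 20D) − (22300) = −13566 + 20D
Setting this equal to −5466 kJ gives 20D = 8100, so D = 405 kJ/mol.

D(C–H) ≈ 405 kJ/mol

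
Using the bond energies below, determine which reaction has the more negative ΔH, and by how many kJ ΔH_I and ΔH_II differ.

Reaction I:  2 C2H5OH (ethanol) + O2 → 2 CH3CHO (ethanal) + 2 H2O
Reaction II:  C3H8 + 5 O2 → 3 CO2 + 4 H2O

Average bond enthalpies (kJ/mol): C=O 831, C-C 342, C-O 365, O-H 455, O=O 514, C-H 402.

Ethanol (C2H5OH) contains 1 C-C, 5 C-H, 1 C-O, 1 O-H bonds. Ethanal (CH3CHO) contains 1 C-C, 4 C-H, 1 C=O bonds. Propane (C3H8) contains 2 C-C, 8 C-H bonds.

Reaction I:
  Bonds broken (reactants):
    C-C: 2 × 342 = 684
    C-H: 10 × 402 = 4020
    C-O: 2 × 365 = 730
    O-H: 2 × 455 = 910
    O=O: 1 × 514 = 514
    Σ(broken) = 6858 kJ
  Bonds formed (products):
    C-C: 2 × 342 = 684
    C-H: 8 × 402 = 3216
    C=O: 2 × 831 = 1662
    O-H: 4 × 455 = 1820
    Σ(formed) = 7382 kJ
  ΔH_I = 6858 − 7382 = −524 kJ
Reaction II:
  Bonds broken (reactants):
    C-C: 2 × 342 = 684
    C-H: 8 × 402 = 3216
    O=O: 5 × 514 = 2570
    Σ(broken) = 6470 kJ
  Bonds formed (products):
    C=O: 6 × 831 = 4986
    O-H: 8 × 455 = 3640
    Σ(formed) = 8626 kJ
  ΔH_II = 6470 − 8626 = −2156 kJ
ΔH_I − ΔH_II = +1632 kJ, so reaction II has the more negative ΔH; |ΔH_I − ΔH_II| = 1632 kJ.

Reaction II, by 1632 kJ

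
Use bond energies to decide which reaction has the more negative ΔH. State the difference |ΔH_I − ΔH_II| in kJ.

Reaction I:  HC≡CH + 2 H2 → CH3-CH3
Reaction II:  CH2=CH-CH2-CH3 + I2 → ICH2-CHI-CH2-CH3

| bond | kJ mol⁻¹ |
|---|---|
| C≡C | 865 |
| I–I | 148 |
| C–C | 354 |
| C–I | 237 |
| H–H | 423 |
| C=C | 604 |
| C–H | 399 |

Reaction I, by 163 kJ

Reaction I:
  Bonds broken (reactants):
    C≡C: 1 × 865 = 865
    C–H: 2 × 399 = 798
    H–H: 2 × 423 = 846
    Σ(broken) = 2509 kJ
  Bonds formed (products):
    C–C: 1 × 354 = 354
    C–H: 6 × 399 = 2394
    Σ(formed) = 2748 kJ
  ΔH_I = 2509 − 2748 = −239 kJ
Reaction II:
  Bonds broken (reactants):
    C–C: 2 × 354 = 708
    C–H: 8 × 399 = 3192
    C=C: 1 × 604 = 604
    I–I: 1 × 148 = 148
    Σ(broken) = 4652 kJ
  Bonds formed (products):
    C–C: 3 × 354 = 1062
    C–H: 8 × 399 = 3192
    C–I: 2 × 237 = 474
    Σ(formed) = 4728 kJ
  ΔH_II = 4652 − 4728 = −76 kJ
ΔH_I − ΔH_II = −163 kJ, so reaction I has the more negative ΔH; |ΔH_I − ΔH_II| = 163 kJ.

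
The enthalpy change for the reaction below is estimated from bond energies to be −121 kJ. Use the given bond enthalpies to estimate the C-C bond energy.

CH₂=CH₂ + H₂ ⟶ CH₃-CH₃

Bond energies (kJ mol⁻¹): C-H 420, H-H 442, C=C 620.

D(C-C) ≈ 343 kJ/mol

Let D be the C-C bond energy.
Σ(broken) = 4×420 + 1×620 + 1×442 = 2742
Σ(formed) = 1×D + 6×420 = 2520 + D
ΔH = Σ(broken) − Σ(formed) = (2742) − (2520 + D) = +222 − D
Setting this equal to −121 kJ gives D = 343 kJ/mol.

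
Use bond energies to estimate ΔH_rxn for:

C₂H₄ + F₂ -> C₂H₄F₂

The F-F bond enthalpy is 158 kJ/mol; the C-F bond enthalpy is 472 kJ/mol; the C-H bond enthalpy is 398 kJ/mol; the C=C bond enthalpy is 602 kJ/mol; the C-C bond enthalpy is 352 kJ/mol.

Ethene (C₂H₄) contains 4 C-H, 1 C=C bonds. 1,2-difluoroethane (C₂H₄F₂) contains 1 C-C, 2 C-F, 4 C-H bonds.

Bonds broken (reactants):
  C-H: 4 × 398 = 1592
  C=C: 1 × 602 = 602
  F-F: 1 × 158 = 158
  Σ(broken) = 2352 kJ
Bonds formed (products):
  C-C: 1 × 352 = 352
  C-F: 2 × 472 = 944
  C-H: 4 × 398 = 1592
  Σ(formed) = 2888 kJ
ΔH = Σ(broken) − Σ(formed) = 2352 − 2888 = −536 kJ

ΔH ≈ −536 kJ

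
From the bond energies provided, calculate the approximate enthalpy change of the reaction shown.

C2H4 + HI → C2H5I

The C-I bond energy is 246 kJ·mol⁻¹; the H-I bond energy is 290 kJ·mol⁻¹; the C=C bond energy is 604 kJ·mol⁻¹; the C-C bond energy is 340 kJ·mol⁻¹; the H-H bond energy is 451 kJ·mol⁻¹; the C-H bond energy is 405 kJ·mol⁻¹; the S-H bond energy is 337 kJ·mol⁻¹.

Bonds broken (reactants):
  C-H: 4 × 405 = 1620
  C=C: 1 × 604 = 604
  H-I: 1 × 290 = 290
  Σ(broken) = 2514 kJ
Bonds formed (products):
  C-C: 1 × 340 = 340
  C-H: 5 × 405 = 2025
  C-I: 1 × 246 = 246
  Σ(formed) = 2611 kJ
ΔH = Σ(broken) − Σ(formed) = 2514 − 2611 = −97 kJ

ΔH ≈ −97 kJ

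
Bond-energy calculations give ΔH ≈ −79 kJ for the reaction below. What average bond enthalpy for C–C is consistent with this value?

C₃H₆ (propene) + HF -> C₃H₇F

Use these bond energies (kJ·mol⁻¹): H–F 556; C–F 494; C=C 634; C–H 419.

Let D be the C–C bond energy.
Σ(broken) = 1×D + 6×419 + 1×634 + 1×556 = 3704 + D
Σ(formed) = 2×D + 1×494 + 7×419 = 3427 + 2D
ΔH = Σ(broken) − Σ(formed) = (3704 + D) − (3427 + 2D) = +277 − D
Setting this equal to −79 kJ gives D = 356 kJ/mol.

D(C–C) ≈ 356 kJ/mol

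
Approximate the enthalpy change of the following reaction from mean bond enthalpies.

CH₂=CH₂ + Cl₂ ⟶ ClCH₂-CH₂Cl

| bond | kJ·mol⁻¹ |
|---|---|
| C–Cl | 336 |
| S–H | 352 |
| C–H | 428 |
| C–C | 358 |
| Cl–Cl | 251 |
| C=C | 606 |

ΔH ≈ −173 kJ

Bonds broken (reactants):
  C–H: 4 × 428 = 1712
  C=C: 1 × 606 = 606
  Cl–Cl: 1 × 251 = 251
  Σ(broken) = 2569 kJ
Bonds formed (products):
  C–C: 1 × 358 = 358
  C–Cl: 2 × 336 = 672
  C–H: 4 × 428 = 1712
  Σ(formed) = 2742 kJ
ΔH = Σ(broken) − Σ(formed) = 2569 − 2742 = −173 kJ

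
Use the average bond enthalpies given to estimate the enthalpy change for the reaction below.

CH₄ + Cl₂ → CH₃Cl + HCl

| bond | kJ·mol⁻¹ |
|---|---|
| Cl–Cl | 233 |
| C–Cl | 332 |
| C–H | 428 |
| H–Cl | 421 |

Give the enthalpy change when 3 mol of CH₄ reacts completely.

Bonds broken (reactants):
  C–H: 4 × 428 = 1712
  Cl–Cl: 1 × 233 = 233
  Σ(broken) = 1945 kJ
Bonds formed (products):
  C–Cl: 1 × 332 = 332
  C–H: 3 × 428 = 1284
  H–Cl: 1 × 421 = 421
  Σ(formed) = 2037 kJ
ΔH = Σ(broken) − Σ(formed) = 1945 − 2037 = −92 kJ
For 3× the reaction as written: 3 × (−92) = −276 kJ

ΔH = −276 kJ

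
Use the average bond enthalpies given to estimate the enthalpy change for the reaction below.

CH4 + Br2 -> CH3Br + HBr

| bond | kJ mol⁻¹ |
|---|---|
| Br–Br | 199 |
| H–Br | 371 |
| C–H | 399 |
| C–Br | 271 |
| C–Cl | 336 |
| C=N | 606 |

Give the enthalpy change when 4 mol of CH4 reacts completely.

ΔH = −176 kJ

Bonds broken (reactants):
  Br–Br: 1 × 199 = 199
  C–H: 4 × 399 = 1596
  Σ(broken) = 1795 kJ
Bonds formed (products):
  C–Br: 1 × 271 = 271
  C–H: 3 × 399 = 1197
  H–Br: 1 × 371 = 371
  Σ(formed) = 1839 kJ
ΔH = Σ(broken) − Σ(formed) = 1795 − 1839 = −44 kJ
For 4× the reaction as written: 4 × (−44) = −176 kJ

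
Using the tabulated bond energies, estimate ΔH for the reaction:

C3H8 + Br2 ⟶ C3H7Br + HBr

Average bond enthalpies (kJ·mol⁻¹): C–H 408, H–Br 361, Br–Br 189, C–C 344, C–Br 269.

ΔH ≈ −33 kJ

Bonds broken (reactants):
  Br–Br: 1 × 189 = 189
  C–C: 2 × 344 = 688
  C–H: 8 × 408 = 3264
  Σ(broken) = 4141 kJ
Bonds formed (products):
  C–Br: 1 × 269 = 269
  C–C: 2 × 344 = 688
  C–H: 7 × 408 = 2856
  H–Br: 1 × 361 = 361
  Σ(formed) = 4174 kJ
ΔH = Σ(broken) − Σ(formed) = 4141 − 4174 = −33 kJ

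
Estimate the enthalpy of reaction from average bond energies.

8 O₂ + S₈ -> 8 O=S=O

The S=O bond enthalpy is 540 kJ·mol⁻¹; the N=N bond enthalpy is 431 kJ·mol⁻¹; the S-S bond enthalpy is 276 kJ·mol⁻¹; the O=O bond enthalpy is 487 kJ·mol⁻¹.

Bonds broken (reactants):
  O=O: 8 × 487 = 3896
  S-S: 8 × 276 = 2208
  Σ(broken) = 6104 kJ
Bonds formed (products):
  S=O: 16 × 540 = 8640
  Σ(formed) = 8640 kJ
ΔH = Σ(broken) − Σ(formed) = 6104 − 8640 = −2536 kJ

ΔH ≈ −2536 kJ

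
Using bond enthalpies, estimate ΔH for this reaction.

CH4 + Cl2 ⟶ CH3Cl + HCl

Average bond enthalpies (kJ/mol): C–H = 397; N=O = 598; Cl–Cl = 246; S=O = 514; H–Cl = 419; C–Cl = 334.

Bonds broken (reactants):
  C–H: 4 × 397 = 1588
  Cl–Cl: 1 × 246 = 246
  Σ(broken) = 1834 kJ
Bonds formed (products):
  C–Cl: 1 × 334 = 334
  C–H: 3 × 397 = 1191
  H–Cl: 1 × 419 = 419
  Σ(formed) = 1944 kJ
ΔH = Σ(broken) − Σ(formed) = 1834 − 1944 = −110 kJ

ΔH ≈ −110 kJ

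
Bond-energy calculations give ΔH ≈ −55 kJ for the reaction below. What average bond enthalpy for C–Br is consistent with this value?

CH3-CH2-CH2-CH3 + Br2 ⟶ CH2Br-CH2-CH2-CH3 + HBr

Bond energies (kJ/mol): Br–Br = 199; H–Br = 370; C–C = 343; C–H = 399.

Let D be the C–Br bond energy.
Σ(broken) = 1×199 + 3×343 + 10×399 = 5218
Σ(formed) = 1×D + 3×343 + 9×399 + 1×370 = 4990 + D
ΔH = Σ(broken) − Σ(formed) = (5218) − (4990 + D) = +228 − D
Setting this equal to −55 kJ gives D = 283 kJ/mol.

D(C–Br) ≈ 283 kJ/mol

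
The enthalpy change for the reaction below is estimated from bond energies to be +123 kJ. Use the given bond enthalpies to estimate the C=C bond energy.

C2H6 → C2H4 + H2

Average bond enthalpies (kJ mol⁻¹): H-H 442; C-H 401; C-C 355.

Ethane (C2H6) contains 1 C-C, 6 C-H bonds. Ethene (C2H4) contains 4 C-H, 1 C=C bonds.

Let D be the C=C bond energy.
Σ(broken) = 1×355 + 6×401 = 2761
Σ(formed) = 4×401 + 1×D + 1×442 = 2046 + D
ΔH = Σ(broken) − Σ(formed) = (2761) − (2046 + D) = +715 − D
Setting this equal to +123 kJ gives D = 592 kJ/mol.

D(C=C) ≈ 592 kJ/mol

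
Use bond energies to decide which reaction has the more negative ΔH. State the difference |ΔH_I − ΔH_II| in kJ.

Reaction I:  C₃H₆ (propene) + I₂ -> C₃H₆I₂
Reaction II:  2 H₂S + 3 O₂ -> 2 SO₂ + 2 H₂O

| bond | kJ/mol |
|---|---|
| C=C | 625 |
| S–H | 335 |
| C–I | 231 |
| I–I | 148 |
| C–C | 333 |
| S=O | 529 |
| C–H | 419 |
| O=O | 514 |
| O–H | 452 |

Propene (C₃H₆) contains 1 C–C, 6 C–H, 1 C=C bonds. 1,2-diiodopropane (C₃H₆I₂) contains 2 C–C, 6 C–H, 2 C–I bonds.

Reaction I:
  Bonds broken (reactants):
    C–C: 1 × 333 = 333
    C–H: 6 × 419 = 2514
    C=C: 1 × 625 = 625
    I–I: 1 × 148 = 148
    Σ(broken) = 3620 kJ
  Bonds formed (products):
    C–C: 2 × 333 = 666
    C–H: 6 × 419 = 2514
    C–I: 2 × 231 = 462
    Σ(formed) = 3642 kJ
  ΔH_I = 3620 − 3642 = −22 kJ
Reaction II:
  Bonds broken (reactants):
    O=O: 3 × 514 = 1542
    S–H: 4 × 335 = 1340
    Σ(broken) = 2882 kJ
  Bonds formed (products):
    O–H: 4 × 452 = 1808
    S=O: 4 × 529 = 2116
    Σ(formed) = 3924 kJ
  ΔH_II = 2882 − 3924 = −1042 kJ
ΔH_I − ΔH_II = +1020 kJ, so reaction II has the more negative ΔH; |ΔH_I − ΔH_II| = 1020 kJ.

Reaction II, by 1020 kJ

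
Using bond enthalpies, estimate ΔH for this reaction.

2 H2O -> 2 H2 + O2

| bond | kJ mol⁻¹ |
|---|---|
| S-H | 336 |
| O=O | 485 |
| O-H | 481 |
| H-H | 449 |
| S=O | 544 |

ΔH ≈ +541 kJ

Bonds broken (reactants):
  O-H: 4 × 481 = 1924
  Σ(broken) = 1924 kJ
Bonds formed (products):
  H-H: 2 × 449 = 898
  O=O: 1 × 485 = 485
  Σ(formed) = 1383 kJ
ΔH = Σ(broken) − Σ(formed) = 1924 − 1383 = +541 kJ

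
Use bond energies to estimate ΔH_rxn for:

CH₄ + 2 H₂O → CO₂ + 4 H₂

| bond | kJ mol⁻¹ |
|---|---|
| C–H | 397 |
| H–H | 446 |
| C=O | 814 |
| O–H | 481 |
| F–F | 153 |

ΔH ≈ +100 kJ

Bonds broken (reactants):
  C–H: 4 × 397 = 1588
  O–H: 4 × 481 = 1924
  Σ(broken) = 3512 kJ
Bonds formed (products):
  C=O: 2 × 814 = 1628
  H–H: 4 × 446 = 1784
  Σ(formed) = 3412 kJ
ΔH = Σ(broken) − Σ(formed) = 3512 − 3412 = +100 kJ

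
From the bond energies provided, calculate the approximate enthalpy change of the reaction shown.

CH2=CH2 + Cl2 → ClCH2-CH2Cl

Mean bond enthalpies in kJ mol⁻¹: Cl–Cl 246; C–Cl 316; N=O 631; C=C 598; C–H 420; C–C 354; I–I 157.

ΔH ≈ −142 kJ

Bonds broken (reactants):
  C–H: 4 × 420 = 1680
  C=C: 1 × 598 = 598
  Cl–Cl: 1 × 246 = 246
  Σ(broken) = 2524 kJ
Bonds formed (products):
  C–C: 1 × 354 = 354
  C–Cl: 2 × 316 = 632
  C–H: 4 × 420 = 1680
  Σ(formed) = 2666 kJ
ΔH = Σ(broken) − Σ(formed) = 2524 − 2666 = −142 kJ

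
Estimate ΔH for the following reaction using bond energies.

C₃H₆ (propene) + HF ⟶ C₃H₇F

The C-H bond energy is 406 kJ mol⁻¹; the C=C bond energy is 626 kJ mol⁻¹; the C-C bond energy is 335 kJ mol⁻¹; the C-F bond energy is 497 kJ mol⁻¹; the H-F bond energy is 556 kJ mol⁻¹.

Bonds broken (reactants):
  C-C: 1 × 335 = 335
  C-H: 6 × 406 = 2436
  C=C: 1 × 626 = 626
  H-F: 1 × 556 = 556
  Σ(broken) = 3953 kJ
Bonds formed (products):
  C-C: 2 × 335 = 670
  C-F: 1 × 497 = 497
  C-H: 7 × 406 = 2842
  Σ(formed) = 4009 kJ
ΔH = Σ(broken) − Σ(formed) = 3953 − 4009 = −56 kJ

ΔH ≈ −56 kJ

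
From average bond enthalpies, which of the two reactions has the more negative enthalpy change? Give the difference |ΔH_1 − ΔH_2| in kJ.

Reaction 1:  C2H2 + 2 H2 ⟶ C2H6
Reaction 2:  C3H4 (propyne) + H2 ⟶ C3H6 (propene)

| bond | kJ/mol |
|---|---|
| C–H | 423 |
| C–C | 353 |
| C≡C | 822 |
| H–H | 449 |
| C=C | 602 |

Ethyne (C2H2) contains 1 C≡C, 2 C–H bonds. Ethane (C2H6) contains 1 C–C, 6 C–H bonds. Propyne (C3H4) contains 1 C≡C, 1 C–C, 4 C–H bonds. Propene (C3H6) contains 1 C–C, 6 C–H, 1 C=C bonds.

Reaction 1, by 148 kJ

Reaction 1:
  Bonds broken (reactants):
    C≡C: 1 × 822 = 822
    C–H: 2 × 423 = 846
    H–H: 2 × 449 = 898
    Σ(broken) = 2566 kJ
  Bonds formed (products):
    C–C: 1 × 353 = 353
    C–H: 6 × 423 = 2538
    Σ(formed) = 2891 kJ
  ΔH_1 = 2566 − 2891 = −325 kJ
Reaction 2:
  Bonds broken (reactants):
    C≡C: 1 × 822 = 822
    C–C: 1 × 353 = 353
    C–H: 4 × 423 = 1692
    H–H: 1 × 449 = 449
    Σ(broken) = 3316 kJ
  Bonds formed (products):
    C–C: 1 × 353 = 353
    C–H: 6 × 423 = 2538
    C=C: 1 × 602 = 602
    Σ(formed) = 3493 kJ
  ΔH_2 = 3316 − 3493 = −177 kJ
ΔH_1 − ΔH_2 = −148 kJ, so reaction 1 has the more negative ΔH; |ΔH_1 − ΔH_2| = 148 kJ.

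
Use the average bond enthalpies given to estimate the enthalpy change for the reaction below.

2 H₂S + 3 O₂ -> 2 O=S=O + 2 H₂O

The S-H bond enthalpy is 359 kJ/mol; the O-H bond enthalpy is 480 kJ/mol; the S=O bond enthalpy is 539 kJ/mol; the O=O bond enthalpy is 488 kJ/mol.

ΔH ≈ −1176 kJ

Bonds broken (reactants):
  O=O: 3 × 488 = 1464
  S-H: 4 × 359 = 1436
  Σ(broken) = 2900 kJ
Bonds formed (products):
  O-H: 4 × 480 = 1920
  S=O: 4 × 539 = 2156
  Σ(formed) = 4076 kJ
ΔH = Σ(broken) − Σ(formed) = 2900 − 4076 = −1176 kJ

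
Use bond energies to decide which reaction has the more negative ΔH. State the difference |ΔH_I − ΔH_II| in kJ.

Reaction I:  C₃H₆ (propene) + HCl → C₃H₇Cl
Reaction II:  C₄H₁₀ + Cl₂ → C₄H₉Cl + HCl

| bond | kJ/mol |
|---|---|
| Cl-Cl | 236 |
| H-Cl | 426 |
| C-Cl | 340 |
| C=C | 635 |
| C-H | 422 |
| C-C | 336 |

Reaction II, by 71 kJ

Reaction I:
  Bonds broken (reactants):
    C-C: 1 × 336 = 336
    C-H: 6 × 422 = 2532
    C=C: 1 × 635 = 635
    H-Cl: 1 × 426 = 426
    Σ(broken) = 3929 kJ
  Bonds formed (products):
    C-C: 2 × 336 = 672
    C-Cl: 1 × 340 = 340
    C-H: 7 × 422 = 2954
    Σ(formed) = 3966 kJ
  ΔH_I = 3929 − 3966 = −37 kJ
Reaction II:
  Bonds broken (reactants):
    C-C: 3 × 336 = 1008
    C-H: 10 × 422 = 4220
    Cl-Cl: 1 × 236 = 236
    Σ(broken) = 5464 kJ
  Bonds formed (products):
    C-C: 3 × 336 = 1008
    C-Cl: 1 × 340 = 340
    C-H: 9 × 422 = 3798
    H-Cl: 1 × 426 = 426
    Σ(formed) = 5572 kJ
  ΔH_II = 5464 − 5572 = −108 kJ
ΔH_I − ΔH_II = +71 kJ, so reaction II has the more negative ΔH; |ΔH_I − ΔH_II| = 71 kJ.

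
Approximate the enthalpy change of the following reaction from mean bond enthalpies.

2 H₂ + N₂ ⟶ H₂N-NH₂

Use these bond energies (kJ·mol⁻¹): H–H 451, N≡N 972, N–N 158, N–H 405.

Bonds broken (reactants):
  H–H: 2 × 451 = 902
  N≡N: 1 × 972 = 972
  Σ(broken) = 1874 kJ
Bonds formed (products):
  N–H: 4 × 405 = 1620
  N–N: 1 × 158 = 158
  Σ(formed) = 1778 kJ
ΔH = Σ(broken) − Σ(formed) = 1874 − 1778 = +96 kJ

ΔH ≈ +96 kJ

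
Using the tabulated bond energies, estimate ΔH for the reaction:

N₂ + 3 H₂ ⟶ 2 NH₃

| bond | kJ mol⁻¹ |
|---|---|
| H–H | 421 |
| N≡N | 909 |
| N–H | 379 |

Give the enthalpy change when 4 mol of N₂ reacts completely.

ΔH = −408 kJ

Bonds broken (reactants):
  H–H: 3 × 421 = 1263
  N≡N: 1 × 909 = 909
  Σ(broken) = 2172 kJ
Bonds formed (products):
  N–H: 6 × 379 = 2274
  Σ(formed) = 2274 kJ
ΔH = Σ(broken) − Σ(formed) = 2172 − 2274 = −102 kJ
For 4× the reaction as written: 4 × (−102) = −408 kJ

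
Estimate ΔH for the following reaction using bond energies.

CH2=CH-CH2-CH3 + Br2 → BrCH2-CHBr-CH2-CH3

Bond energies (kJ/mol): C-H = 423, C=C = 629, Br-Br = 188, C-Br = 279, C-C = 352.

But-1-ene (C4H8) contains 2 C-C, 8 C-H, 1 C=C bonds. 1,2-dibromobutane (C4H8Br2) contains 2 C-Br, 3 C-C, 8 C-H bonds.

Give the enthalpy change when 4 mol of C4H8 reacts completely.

ΔH = −372 kJ

Bonds broken (reactants):
  Br-Br: 1 × 188 = 188
  C-C: 2 × 352 = 704
  C-H: 8 × 423 = 3384
  C=C: 1 × 629 = 629
  Σ(broken) = 4905 kJ
Bonds formed (products):
  C-Br: 2 × 279 = 558
  C-C: 3 × 352 = 1056
  C-H: 8 × 423 = 3384
  Σ(formed) = 4998 kJ
ΔH = Σ(broken) − Σ(formed) = 4905 − 4998 = −93 kJ
For 4× the reaction as written: 4 × (−93) = −372 kJ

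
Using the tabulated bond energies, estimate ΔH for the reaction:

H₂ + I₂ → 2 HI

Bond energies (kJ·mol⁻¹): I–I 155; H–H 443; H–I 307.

ΔH ≈ −16 kJ

Bonds broken (reactants):
  H–H: 1 × 443 = 443
  I–I: 1 × 155 = 155
  Σ(broken) = 598 kJ
Bonds formed (products):
  H–I: 2 × 307 = 614
  Σ(formed) = 614 kJ
ΔH = Σ(broken) − Σ(formed) = 598 − 614 = −16 kJ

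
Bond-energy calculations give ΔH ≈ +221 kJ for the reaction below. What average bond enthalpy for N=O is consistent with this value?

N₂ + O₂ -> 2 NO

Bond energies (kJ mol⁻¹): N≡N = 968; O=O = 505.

D(N=O) ≈ 626 kJ/mol

Let D be the N=O bond energy.
Σ(broken) = 1×968 + 1×505 = 1473
Σ(formed) = 2×D = 2D
ΔH = Σ(broken) − Σ(formed) = (1473) − (2D) = +1473 − 2D
Setting this equal to +221 kJ gives 2D = 1252, so D = 626 kJ/mol.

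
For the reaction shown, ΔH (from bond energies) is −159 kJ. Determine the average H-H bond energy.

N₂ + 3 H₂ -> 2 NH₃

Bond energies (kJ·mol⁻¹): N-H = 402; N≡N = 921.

D(H-H) ≈ 444 kJ/mol

Let D be the H-H bond energy.
Σ(broken) = 3×D + 1×921 = 921 + 3D
Σ(formed) = 6×402 = 2412
ΔH = Σ(broken) − Σ(formed) = (921 + 3D) − (2412) = −1491 + 3D
Setting this equal to −159 kJ gives 3D = 1332, so D = 444 kJ/mol.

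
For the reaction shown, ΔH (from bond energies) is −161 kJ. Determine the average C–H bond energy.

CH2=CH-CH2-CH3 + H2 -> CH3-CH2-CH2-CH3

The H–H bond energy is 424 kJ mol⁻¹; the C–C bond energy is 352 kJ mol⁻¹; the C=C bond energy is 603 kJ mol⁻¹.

D(C–H) ≈ 418 kJ/mol

Let D be the C–H bond energy.
Σ(broken) = 2×352 + 8×D + 1×603 + 1×424 = 1731 + 8D
Σ(formed) = 3×352 + 10×D = 1056 + 10D
ΔH = Σ(broken) − Σ(formed) = (1731 + 8D) − (1056 + 10D) = +675 − 2D
Setting this equal to −161 kJ gives 2D = 836, so D = 418 kJ/mol.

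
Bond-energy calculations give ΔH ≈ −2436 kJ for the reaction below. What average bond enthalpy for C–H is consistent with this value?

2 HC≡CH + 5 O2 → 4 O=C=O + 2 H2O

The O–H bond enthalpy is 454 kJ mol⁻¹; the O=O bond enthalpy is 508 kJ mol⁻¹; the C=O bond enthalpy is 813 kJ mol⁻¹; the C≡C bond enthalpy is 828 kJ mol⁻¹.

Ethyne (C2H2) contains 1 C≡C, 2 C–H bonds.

D(C–H) ≈ 422 kJ/mol

Let D be the C–H bond energy.
Σ(broken) = 2×828 + 4×D + 5×508 = 4196 + 4D
Σ(formed) = 8×813 + 4×454 = 8320
ΔH = Σ(broken) − Σ(formed) = (4196 + 4D) − (8320) = −4124 + 4D
Setting this equal to −2436 kJ gives 4D = 1688, so D = 422 kJ/mol.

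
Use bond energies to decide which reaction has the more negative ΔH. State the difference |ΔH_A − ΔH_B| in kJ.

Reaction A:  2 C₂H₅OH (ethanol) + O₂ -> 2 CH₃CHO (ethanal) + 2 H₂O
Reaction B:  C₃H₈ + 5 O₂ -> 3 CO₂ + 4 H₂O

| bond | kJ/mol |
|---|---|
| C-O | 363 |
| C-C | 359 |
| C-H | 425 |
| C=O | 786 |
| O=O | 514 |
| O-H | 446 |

Reaction B, by 1222 kJ

Reaction A:
  Bonds broken (reactants):
    C-C: 2 × 359 = 718
    C-H: 10 × 425 = 4250
    C-O: 2 × 363 = 726
    O-H: 2 × 446 = 892
    O=O: 1 × 514 = 514
    Σ(broken) = 7100 kJ
  Bonds formed (products):
    C-C: 2 × 359 = 718
    C-H: 8 × 425 = 3400
    C=O: 2 × 786 = 1572
    O-H: 4 × 446 = 1784
    Σ(formed) = 7474 kJ
  ΔH_A = 7100 − 7474 = −374 kJ
Reaction B:
  Bonds broken (reactants):
    C-C: 2 × 359 = 718
    C-H: 8 × 425 = 3400
    O=O: 5 × 514 = 2570
    Σ(broken) = 6688 kJ
  Bonds formed (products):
    C=O: 6 × 786 = 4716
    O-H: 8 × 446 = 3568
    Σ(formed) = 8284 kJ
  ΔH_B = 6688 − 8284 = −1596 kJ
ΔH_A − ΔH_B = +1222 kJ, so reaction B has the more negative ΔH; |ΔH_A − ΔH_B| = 1222 kJ.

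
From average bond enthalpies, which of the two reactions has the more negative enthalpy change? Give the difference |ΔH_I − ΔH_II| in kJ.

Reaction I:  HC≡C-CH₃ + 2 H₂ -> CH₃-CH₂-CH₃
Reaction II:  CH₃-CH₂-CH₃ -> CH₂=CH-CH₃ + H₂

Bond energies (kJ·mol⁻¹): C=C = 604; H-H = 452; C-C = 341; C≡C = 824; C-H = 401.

Reaction I:
  Bonds broken (reactants):
    C≡C: 1 × 824 = 824
    C-C: 1 × 341 = 341
    C-H: 4 × 401 = 1604
    H-H: 2 × 452 = 904
    Σ(broken) = 3673 kJ
  Bonds formed (products):
    C-C: 2 × 341 = 682
    C-H: 8 × 401 = 3208
    Σ(formed) = 3890 kJ
  ΔH_I = 3673 − 3890 = −217 kJ
Reaction II:
  Bonds broken (reactants):
    C-C: 2 × 341 = 682
    C-H: 8 × 401 = 3208
    Σ(broken) = 3890 kJ
  Bonds formed (products):
    C-C: 1 × 341 = 341
    C-H: 6 × 401 = 2406
    C=C: 1 × 604 = 604
    H-H: 1 × 452 = 452
    Σ(formed) = 3803 kJ
  ΔH_II = 3890 − 3803 = +87 kJ
ΔH_I − ΔH_II = −304 kJ, so reaction I has the more negative ΔH; |ΔH_I − ΔH_II| = 304 kJ.

Reaction I, by 304 kJ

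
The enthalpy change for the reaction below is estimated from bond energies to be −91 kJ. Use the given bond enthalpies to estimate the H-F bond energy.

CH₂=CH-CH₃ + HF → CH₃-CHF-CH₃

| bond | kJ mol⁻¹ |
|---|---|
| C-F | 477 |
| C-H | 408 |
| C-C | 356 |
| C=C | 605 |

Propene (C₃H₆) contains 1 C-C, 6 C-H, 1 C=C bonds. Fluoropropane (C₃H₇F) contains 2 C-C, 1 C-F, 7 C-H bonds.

D(H-F) ≈ 545 kJ/mol

Let D be the H-F bond energy.
Σ(broken) = 1×356 + 6×408 + 1×605 + 1×D = 3409 + D
Σ(formed) = 2×356 + 1×477 + 7×408 = 4045
ΔH = Σ(broken) − Σ(formed) = (3409 + D) − (4045) = −636 + D
Setting this equal to −91 kJ gives D = 545 kJ/mol.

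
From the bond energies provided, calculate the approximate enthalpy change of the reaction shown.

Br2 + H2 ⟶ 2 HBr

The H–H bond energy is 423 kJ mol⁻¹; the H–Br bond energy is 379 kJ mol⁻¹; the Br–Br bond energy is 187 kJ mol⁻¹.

Bonds broken (reactants):
  Br–Br: 1 × 187 = 187
  H–H: 1 × 423 = 423
  Σ(broken) = 610 kJ
Bonds formed (products):
  H–Br: 2 × 379 = 758
  Σ(formed) = 758 kJ
ΔH = Σ(broken) − Σ(formed) = 610 − 758 = −148 kJ

ΔH ≈ −148 kJ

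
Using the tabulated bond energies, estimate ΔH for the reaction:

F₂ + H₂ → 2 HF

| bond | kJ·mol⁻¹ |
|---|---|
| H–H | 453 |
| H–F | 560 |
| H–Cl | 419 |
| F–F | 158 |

Bonds broken (reactants):
  F–F: 1 × 158 = 158
  H–H: 1 × 453 = 453
  Σ(broken) = 611 kJ
Bonds formed (products):
  H–F: 2 × 560 = 1120
  Σ(formed) = 1120 kJ
ΔH = Σ(broken) − Σ(formed) = 611 − 1120 = −509 kJ

ΔH ≈ −509 kJ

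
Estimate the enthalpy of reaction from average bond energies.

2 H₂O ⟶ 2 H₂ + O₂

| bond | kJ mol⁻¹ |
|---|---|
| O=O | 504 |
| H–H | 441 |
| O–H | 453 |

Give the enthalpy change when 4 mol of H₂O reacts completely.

ΔH = +852 kJ

Bonds broken (reactants):
  O–H: 4 × 453 = 1812
  Σ(broken) = 1812 kJ
Bonds formed (products):
  H–H: 2 × 441 = 882
  O=O: 1 × 504 = 504
  Σ(formed) = 1386 kJ
ΔH = Σ(broken) − Σ(formed) = 1812 − 1386 = +426 kJ
For 2× the reaction as written: 2 × (+426) = +852 kJ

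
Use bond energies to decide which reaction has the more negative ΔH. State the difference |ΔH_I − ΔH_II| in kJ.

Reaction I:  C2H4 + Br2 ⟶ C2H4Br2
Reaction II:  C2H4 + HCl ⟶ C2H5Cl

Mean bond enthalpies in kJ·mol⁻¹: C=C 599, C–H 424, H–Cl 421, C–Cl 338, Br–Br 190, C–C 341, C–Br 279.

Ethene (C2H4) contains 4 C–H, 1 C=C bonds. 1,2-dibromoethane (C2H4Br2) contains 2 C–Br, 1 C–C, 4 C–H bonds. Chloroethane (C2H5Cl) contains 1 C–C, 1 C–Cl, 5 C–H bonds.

Reaction I:
  Bonds broken (reactants):
    Br–Br: 1 × 190 = 190
    C–H: 4 × 424 = 1696
    C=C: 1 × 599 = 599
    Σ(broken) = 2485 kJ
  Bonds formed (products):
    C–Br: 2 × 279 = 558
    C–C: 1 × 341 = 341
    C–H: 4 × 424 = 1696
    Σ(formed) = 2595 kJ
  ΔH_I = 2485 − 2595 = −110 kJ
Reaction II:
  Bonds broken (reactants):
    C–H: 4 × 424 = 1696
    C=C: 1 × 599 = 599
    H–Cl: 1 × 421 = 421
    Σ(broken) = 2716 kJ
  Bonds formed (products):
    C–C: 1 × 341 = 341
    C–Cl: 1 × 338 = 338
    C–H: 5 × 424 = 2120
    Σ(formed) = 2799 kJ
  ΔH_II = 2716 − 2799 = −83 kJ
ΔH_I − ΔH_II = −27 kJ, so reaction I has the more negative ΔH; |ΔH_I − ΔH_II| = 27 kJ.

Reaction I, by 27 kJ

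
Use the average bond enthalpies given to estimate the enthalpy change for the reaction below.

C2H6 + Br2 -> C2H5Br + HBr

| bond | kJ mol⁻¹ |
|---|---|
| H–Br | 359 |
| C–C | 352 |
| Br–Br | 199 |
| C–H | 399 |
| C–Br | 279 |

ΔH ≈ −40 kJ

Bonds broken (reactants):
  Br–Br: 1 × 199 = 199
  C–C: 1 × 352 = 352
  C–H: 6 × 399 = 2394
  Σ(broken) = 2945 kJ
Bonds formed (products):
  C–Br: 1 × 279 = 279
  C–C: 1 × 352 = 352
  C–H: 5 × 399 = 1995
  H–Br: 1 × 359 = 359
  Σ(formed) = 2985 kJ
ΔH = Σ(broken) − Σ(formed) = 2945 − 2985 = −40 kJ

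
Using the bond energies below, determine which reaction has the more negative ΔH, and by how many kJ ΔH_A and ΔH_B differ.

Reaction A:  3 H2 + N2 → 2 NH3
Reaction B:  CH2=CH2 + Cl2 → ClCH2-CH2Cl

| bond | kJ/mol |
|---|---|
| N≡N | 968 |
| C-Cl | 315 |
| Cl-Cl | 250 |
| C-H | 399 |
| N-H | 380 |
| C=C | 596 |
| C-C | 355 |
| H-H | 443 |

Reaction B, by 156 kJ

Reaction A:
  Bonds broken (reactants):
    H-H: 3 × 443 = 1329
    N≡N: 1 × 968 = 968
    Σ(broken) = 2297 kJ
  Bonds formed (products):
    N-H: 6 × 380 = 2280
    Σ(formed) = 2280 kJ
  ΔH_A = 2297 − 2280 = +17 kJ
Reaction B:
  Bonds broken (reactants):
    C-H: 4 × 399 = 1596
    C=C: 1 × 596 = 596
    Cl-Cl: 1 × 250 = 250
    Σ(broken) = 2442 kJ
  Bonds formed (products):
    C-C: 1 × 355 = 355
    C-Cl: 2 × 315 = 630
    C-H: 4 × 399 = 1596
    Σ(formed) = 2581 kJ
  ΔH_B = 2442 − 2581 = −139 kJ
ΔH_A − ΔH_B = +156 kJ, so reaction B has the more negative ΔH; |ΔH_A − ΔH_B| = 156 kJ.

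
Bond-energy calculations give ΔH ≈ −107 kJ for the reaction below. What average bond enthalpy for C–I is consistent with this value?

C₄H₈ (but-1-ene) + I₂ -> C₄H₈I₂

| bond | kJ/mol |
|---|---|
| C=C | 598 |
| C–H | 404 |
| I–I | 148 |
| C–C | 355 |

Let D be the C–I bond energy.
Σ(broken) = 2×355 + 8×404 + 1×598 + 1×148 = 4688
Σ(formed) = 3×355 + 8×404 + 2×D = 4297 + 2D
ΔH = Σ(broken) − Σ(formed) = (4688) − (4297 + 2D) = +391 − 2D
Setting this equal to −107 kJ gives 2D = 498, so D = 249 kJ/mol.

D(C–I) ≈ 249 kJ/mol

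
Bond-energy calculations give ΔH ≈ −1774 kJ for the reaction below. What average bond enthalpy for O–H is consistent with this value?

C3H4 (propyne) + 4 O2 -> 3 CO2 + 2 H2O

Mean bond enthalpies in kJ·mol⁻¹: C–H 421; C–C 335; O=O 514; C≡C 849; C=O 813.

D(O–H) ≈ 455 kJ/mol

Let D be the O–H bond energy.
Σ(broken) = 1×849 + 1×335 + 4×421 + 4×514 = 4924
Σ(formed) = 6×813 + 4×D = 4878 + 4D
ΔH = Σ(broken) − Σ(formed) = (4924) − (4878 + 4D) = +46 − 4D
Setting this equal to −1774 kJ gives 4D = 1820, so D = 455 kJ/mol.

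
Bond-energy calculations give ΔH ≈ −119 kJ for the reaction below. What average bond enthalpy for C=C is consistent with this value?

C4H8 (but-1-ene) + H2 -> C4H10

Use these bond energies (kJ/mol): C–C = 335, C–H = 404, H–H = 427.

D(C=C) ≈ 597 kJ/mol

Let D be the C=C bond energy.
Σ(broken) = 2×335 + 8×404 + 1×D + 1×427 = 4329 + D
Σ(formed) = 3×335 + 10×404 = 5045
ΔH = Σ(broken) − Σ(formed) = (4329 + D) − (5045) = −716 + D
Setting this equal to −119 kJ gives D = 597 kJ/mol.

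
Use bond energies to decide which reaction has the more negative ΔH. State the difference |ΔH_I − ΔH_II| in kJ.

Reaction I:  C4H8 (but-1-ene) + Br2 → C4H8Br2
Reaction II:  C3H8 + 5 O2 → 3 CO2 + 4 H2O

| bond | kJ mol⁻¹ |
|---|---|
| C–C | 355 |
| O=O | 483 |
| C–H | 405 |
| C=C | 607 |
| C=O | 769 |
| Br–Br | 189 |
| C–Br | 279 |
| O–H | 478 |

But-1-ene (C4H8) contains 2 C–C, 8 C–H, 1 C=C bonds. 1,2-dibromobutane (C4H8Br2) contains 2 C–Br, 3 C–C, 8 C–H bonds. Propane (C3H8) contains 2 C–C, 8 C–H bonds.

Reaction II, by 1956 kJ

Reaction I:
  Bonds broken (reactants):
    Br–Br: 1 × 189 = 189
    C–C: 2 × 355 = 710
    C–H: 8 × 405 = 3240
    C=C: 1 × 607 = 607
    Σ(broken) = 4746 kJ
  Bonds formed (products):
    C–Br: 2 × 279 = 558
    C–C: 3 × 355 = 1065
    C–H: 8 × 405 = 3240
    Σ(formed) = 4863 kJ
  ΔH_I = 4746 − 4863 = −117 kJ
Reaction II:
  Bonds broken (reactants):
    C–C: 2 × 355 = 710
    C–H: 8 × 405 = 3240
    O=O: 5 × 483 = 2415
    Σ(broken) = 6365 kJ
  Bonds formed (products):
    C=O: 6 × 769 = 4614
    O–H: 8 × 478 = 3824
    Σ(formed) = 8438 kJ
  ΔH_II = 6365 − 8438 = −2073 kJ
ΔH_I − ΔH_II = +1956 kJ, so reaction II has the more negative ΔH; |ΔH_I − ΔH_II| = 1956 kJ.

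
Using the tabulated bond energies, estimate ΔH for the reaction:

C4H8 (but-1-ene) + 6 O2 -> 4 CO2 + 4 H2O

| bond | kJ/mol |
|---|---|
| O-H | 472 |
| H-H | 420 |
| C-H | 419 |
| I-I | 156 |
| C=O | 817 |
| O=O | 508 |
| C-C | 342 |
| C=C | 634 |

Bonds broken (reactants):
  C-C: 2 × 342 = 684
  C-H: 8 × 419 = 3352
  C=C: 1 × 634 = 634
  O=O: 6 × 508 = 3048
  Σ(broken) = 7718 kJ
Bonds formed (products):
  C=O: 8 × 817 = 6536
  O-H: 8 × 472 = 3776
  Σ(formed) = 10312 kJ
ΔH = Σ(broken) − Σ(formed) = 7718 − 10312 = −2594 kJ

ΔH ≈ −2594 kJ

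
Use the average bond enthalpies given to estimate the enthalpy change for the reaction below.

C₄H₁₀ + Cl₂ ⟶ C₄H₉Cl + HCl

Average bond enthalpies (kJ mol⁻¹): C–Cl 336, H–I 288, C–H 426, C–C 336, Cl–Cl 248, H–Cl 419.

Bonds broken (reactants):
  C–C: 3 × 336 = 1008
  C–H: 10 × 426 = 4260
  Cl–Cl: 1 × 248 = 248
  Σ(broken) = 5516 kJ
Bonds formed (products):
  C–C: 3 × 336 = 1008
  C–Cl: 1 × 336 = 336
  C–H: 9 × 426 = 3834
  H–Cl: 1 × 419 = 419
  Σ(formed) = 5597 kJ
ΔH = Σ(broken) − Σ(formed) = 5516 − 5597 = −81 kJ

ΔH ≈ −81 kJ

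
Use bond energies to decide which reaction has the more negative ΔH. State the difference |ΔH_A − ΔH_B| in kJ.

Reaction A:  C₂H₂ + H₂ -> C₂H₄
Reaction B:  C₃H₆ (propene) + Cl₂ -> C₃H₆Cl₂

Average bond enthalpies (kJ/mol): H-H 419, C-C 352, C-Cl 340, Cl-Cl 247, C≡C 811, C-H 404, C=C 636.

Reaction A:
  Bonds broken (reactants):
    C≡C: 1 × 811 = 811
    C-H: 2 × 404 = 808
    H-H: 1 × 419 = 419
    Σ(broken) = 2038 kJ
  Bonds formed (products):
    C-H: 4 × 404 = 1616
    C=C: 1 × 636 = 636
    Σ(formed) = 2252 kJ
  ΔH_A = 2038 − 2252 = −214 kJ
Reaction B:
  Bonds broken (reactants):
    C-C: 1 × 352 = 352
    C-H: 6 × 404 = 2424
    C=C: 1 × 636 = 636
    Cl-Cl: 1 × 247 = 247
    Σ(broken) = 3659 kJ
  Bonds formed (products):
    C-C: 2 × 352 = 704
    C-Cl: 2 × 340 = 680
    C-H: 6 × 404 = 2424
    Σ(formed) = 3808 kJ
  ΔH_B = 3659 − 3808 = −149 kJ
ΔH_A − ΔH_B = −65 kJ, so reaction A has the more negative ΔH; |ΔH_A − ΔH_B| = 65 kJ.

Reaction A, by 65 kJ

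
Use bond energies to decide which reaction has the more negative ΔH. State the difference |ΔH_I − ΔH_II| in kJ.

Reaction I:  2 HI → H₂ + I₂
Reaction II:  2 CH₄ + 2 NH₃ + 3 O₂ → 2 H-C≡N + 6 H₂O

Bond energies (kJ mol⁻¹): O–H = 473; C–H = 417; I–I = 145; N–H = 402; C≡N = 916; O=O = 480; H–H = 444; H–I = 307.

Reaction II, by 1179 kJ

Reaction I:
  Bonds broken (reactants):
    H–I: 2 × 307 = 614
    Σ(broken) = 614 kJ
  Bonds formed (products):
    H–H: 1 × 444 = 444
    I–I: 1 × 145 = 145
    Σ(formed) = 589 kJ
  ΔH_I = 614 − 589 = +25 kJ
Reaction II:
  Bonds broken (reactants):
    C–H: 8 × 417 = 3336
    N–H: 6 × 402 = 2412
    O=O: 3 × 480 = 1440
    Σ(broken) = 7188 kJ
  Bonds formed (products):
    C≡N: 2 × 916 = 1832
    C–H: 2 × 417 = 834
    O–H: 12 × 473 = 5676
    Σ(formed) = 8342 kJ
  ΔH_II = 7188 − 8342 = −1154 kJ
ΔH_I − ΔH_II = +1179 kJ, so reaction II has the more negative ΔH; |ΔH_I − ΔH_II| = 1179 kJ.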